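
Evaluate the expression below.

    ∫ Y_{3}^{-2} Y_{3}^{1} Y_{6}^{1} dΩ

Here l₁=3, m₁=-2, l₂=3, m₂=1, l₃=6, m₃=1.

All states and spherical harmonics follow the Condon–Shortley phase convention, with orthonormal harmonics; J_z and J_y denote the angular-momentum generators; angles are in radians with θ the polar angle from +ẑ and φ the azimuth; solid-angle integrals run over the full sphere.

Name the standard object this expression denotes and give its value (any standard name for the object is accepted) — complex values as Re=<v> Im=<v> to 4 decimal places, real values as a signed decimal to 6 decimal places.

Gaunt coefficient, -0.121471

This is a Gaunt coefficient — the integral of a triple product of spherical harmonics over the sphere.
Rules hold: Σm=0, L=12 even, 0≤6≤6.
N = 7·7·13 = 637
Δ = 0!·6!·6!/13! = 1/12012
Racah Σ t=0..0: t=0:+1/1296 = 1/1296
⇒ 3j(3 3 6; 0 0 0)² = 100/3003, sgn +1
Racah Σ t=0..0: t=0:+1/5760 = 1/5760
⇒ 3j(3 3 6; -2 1 1)² = 5/572, sgn -1
4πI² = N·(3j₀)²·(3jₘ)² = 875/4719
I = -1·√(0.185421/4π) = -0.12147142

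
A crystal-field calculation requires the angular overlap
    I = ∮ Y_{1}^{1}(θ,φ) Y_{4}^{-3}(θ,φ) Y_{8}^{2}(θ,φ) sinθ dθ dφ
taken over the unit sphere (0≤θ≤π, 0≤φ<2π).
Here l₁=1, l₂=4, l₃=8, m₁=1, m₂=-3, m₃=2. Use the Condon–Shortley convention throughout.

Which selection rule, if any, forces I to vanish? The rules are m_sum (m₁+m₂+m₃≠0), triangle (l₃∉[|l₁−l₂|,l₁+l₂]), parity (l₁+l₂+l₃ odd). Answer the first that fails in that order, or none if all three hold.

triangle

m₁+m₂+m₃ = 1 − 3 + 2 = 0  ✓
triangle: need |l₁−l₂| ≤ l₃ ≤ l₁+l₂ = [3,5]; l₃=8 is outside  ✗
parity: l₁+l₂+l₃ = 13 is odd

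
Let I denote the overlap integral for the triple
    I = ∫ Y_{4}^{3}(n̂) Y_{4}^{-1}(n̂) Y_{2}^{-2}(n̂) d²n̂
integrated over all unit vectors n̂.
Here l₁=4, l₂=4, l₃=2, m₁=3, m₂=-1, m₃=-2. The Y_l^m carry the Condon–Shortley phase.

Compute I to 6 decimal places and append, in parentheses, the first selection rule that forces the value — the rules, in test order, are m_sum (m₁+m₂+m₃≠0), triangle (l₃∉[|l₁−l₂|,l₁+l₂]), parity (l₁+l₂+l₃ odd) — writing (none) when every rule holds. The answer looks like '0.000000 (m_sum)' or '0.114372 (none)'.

0.159270 (none)

m-sum 0 ✓  L=10 even ✓  0≤2≤8 ✓
Π(2lᵢ+1) = 9×9×5 = 405
triangle coeff Δ(4,4,2) = 1/13860
Σ_t [2,4]: t=2:+1/192 t=3:−1/36 t=4:+1/192 = -5/288
(3j)²=20/693 [(4 4 2; 0 0 0)], sign=-1
Σ_t [1,1]: t=1:−1/480 = -1/480
(3j)²=3/110 [(4 4 2; 3 -1 -2)], sign=-1
⇒ 4πI² = 270/847
I = (+1)√(270/847/(4π)) = 0.15927046
No selection rule forces the value: the integral is nonzero (none).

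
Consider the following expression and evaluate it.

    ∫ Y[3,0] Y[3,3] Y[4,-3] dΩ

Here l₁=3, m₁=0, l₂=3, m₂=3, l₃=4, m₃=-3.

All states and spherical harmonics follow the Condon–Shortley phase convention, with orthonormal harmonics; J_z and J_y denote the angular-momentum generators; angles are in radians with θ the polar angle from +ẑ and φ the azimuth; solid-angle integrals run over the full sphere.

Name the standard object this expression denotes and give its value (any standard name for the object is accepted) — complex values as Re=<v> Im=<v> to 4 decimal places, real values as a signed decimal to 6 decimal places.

This is a Gaunt coefficient — the integral of a triple product of spherical harmonics over the sphere.
m-sum 0 ✓  L=10 even ✓  0≤4≤6 ✓
Π(2lᵢ+1) = 7×7×9 = 441
triangle coeff Δ(3,3,4) = 1/34650
Σ_t [0,2]: t=0:+1/72 t=1:−1/16 t=2:+1/72 = -5/144
(3j)²=2/77 [(3 3 4; 0 0 0)], sign=-1
Σ_t [2,2]: t=2:+1/288 = 1/288
(3j)²=1/22 [(3 3 4; 0 3 -3)], sign=-1
⇒ 4πI² = 63/121
I = (+1)√(63/121/(4π)) = 0.20355073

Gaunt coefficient, +0.203551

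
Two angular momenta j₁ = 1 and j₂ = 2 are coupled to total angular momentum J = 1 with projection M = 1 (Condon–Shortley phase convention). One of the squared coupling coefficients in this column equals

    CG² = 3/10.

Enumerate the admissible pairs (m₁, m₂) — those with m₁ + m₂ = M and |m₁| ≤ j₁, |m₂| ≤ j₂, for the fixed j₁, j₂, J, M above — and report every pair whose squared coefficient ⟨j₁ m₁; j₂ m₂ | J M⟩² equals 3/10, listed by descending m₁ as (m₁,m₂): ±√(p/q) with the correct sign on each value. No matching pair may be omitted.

Admissible pairs with m₁+m₂ = M = 1: (-1,2), (0,1), (1,0)
  (m₁,m₂)=(1,0): CG² = 1/10, CG = +√(1/10)
  (m₁,m₂)=(0,1): CG² = 3/10, CG = −√(3/10)   ← matches the target
  (m₁,m₂)=(-1,2): CG² = 3/5, CG = +√(3/5)
Pairs with CG² = 3/10: (0,1): −√(3/10)

(0,1): −√(3/10)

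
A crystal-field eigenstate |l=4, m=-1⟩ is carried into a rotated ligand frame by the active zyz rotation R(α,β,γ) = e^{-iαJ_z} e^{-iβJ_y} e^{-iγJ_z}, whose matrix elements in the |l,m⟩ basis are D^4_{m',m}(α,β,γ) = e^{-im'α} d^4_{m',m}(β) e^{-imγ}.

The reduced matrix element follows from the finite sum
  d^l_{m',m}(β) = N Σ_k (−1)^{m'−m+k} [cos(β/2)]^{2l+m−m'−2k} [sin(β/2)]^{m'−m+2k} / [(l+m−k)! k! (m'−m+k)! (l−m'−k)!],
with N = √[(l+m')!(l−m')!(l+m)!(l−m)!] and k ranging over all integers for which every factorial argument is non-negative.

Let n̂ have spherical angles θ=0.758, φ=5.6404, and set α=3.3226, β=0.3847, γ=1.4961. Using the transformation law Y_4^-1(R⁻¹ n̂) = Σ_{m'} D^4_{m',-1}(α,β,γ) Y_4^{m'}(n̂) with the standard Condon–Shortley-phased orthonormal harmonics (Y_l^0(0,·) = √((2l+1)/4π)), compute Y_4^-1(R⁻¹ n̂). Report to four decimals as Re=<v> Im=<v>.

Need the full column D^4_{m',-1} for m'=−4..4 at α=3.3226, β=0.3847, γ=1.4961.
cos(β/2)=0.981558, sin(β/2)=0.191166
d^4_{-4,-1}: single k=3 term ⇒ +0.047633;  D = -0.028801+0.037939i
d^4_{-3,-1}: k∈[2..3] ⇒ +0.259410 -0.016399 = +0.243011;  D = +0.109693-0.216845i
d^4_{-2,-1}: k∈[1..3] ⇒ +0.711964 -0.135026 +0.003414 = +0.580352;  D = -0.164461+0.556562i
d^4_{-1,-1}: k∈[0..3] ⇒ +0.861642 -0.490239 +0.037190 -0.000470 = +0.408122;  D = +0.043306-0.405818i
d^4_{0,-1}: k∈[0..3] ⇒ -0.750476 +0.170796 -0.006478 +0.000041 = -0.586117;  D = -0.043740-0.584483i
d^4_{1,-1}: k∈[0..3] ⇒ +0.326826 -0.037190 +0.000705 -0.000002 = +0.290339;  D = -0.073434-0.280899i
d^4_{2,-1}: k∈[0..2] ⇒ -0.090017 +0.005122 -0.000039 = -0.084935;  D = -0.035924-0.076963i
d^4_{3,-1}: k∈[0..1] ⇒ +0.016399 -0.000373 = +0.016026;  D = -0.009282-0.013065i
d^4_{4,-1}: single k=0 term ⇒ -0.001807;  D = -0.001294-0.001260i
Y_4^{m'}(θ=0.758,φ=5.6404) and Σ D·Y over m':
  (-0.0288+0.0379i)·(-0.0832+0.0534i)  (+0.1097-0.2168i)·(-0.1034+0.2767i)  (-0.1645+0.5566i)·(+0.1197+0.4084i)  (+0.0433-0.4058i)·(+0.1308+0.0979i)  (-0.0437-0.5845i)·(-0.3265+0.0000i)  (-0.0734-0.2809i)·(-0.1308+0.0979i)  (-0.0359-0.0770i)·(+0.1197-0.4084i)  (-0.0093-0.0131i)·(+0.1034+0.2767i)  (-0.0013-0.0013i)·(-0.0832-0.0534i)
Y_4^-1(R⁻¹ n̂) = -0.134187+0.220834i

Re=-0.1342 Im=0.2208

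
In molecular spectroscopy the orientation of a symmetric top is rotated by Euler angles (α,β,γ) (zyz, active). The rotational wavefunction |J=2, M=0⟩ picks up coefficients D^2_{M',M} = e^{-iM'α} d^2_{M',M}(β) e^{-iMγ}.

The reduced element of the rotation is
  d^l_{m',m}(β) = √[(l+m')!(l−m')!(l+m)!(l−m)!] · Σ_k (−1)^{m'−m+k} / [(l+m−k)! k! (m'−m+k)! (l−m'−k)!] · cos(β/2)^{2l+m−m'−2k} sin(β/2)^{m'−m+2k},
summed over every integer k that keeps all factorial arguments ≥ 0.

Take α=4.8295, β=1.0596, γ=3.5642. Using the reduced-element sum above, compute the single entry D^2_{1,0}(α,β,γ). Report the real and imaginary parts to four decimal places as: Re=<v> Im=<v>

Split into d^2_{1,0}(β=1.0596) × two z-phases.
With c≡cos(β/2)=0.862908 and s≡sin(β/2)=0.505361, N=[6·1·2·2]^{1/2}=4.898979
The bounds max(0,m−m')=0 and min(l+m,l−m')=1 give 2 terms
  k=0: (−1)^1·4.8990/(2)·0.8629^3·0.5054^1 = -0.795373
  k=1: (−1)^2·4.8990/(2)·0.8629^1·0.5054^3 = +0.272800
d^2_{1,0}(1.0596) = -0.795373 +0.272800 = -0.522573
Phases: e^{-i·(1)·4.8295}=+0.116844+0.993150i, e^{-i·(0)·3.5642}=+1.000000+0.000000i ⇒ D=-0.061059-0.518993i

Re=-0.0611 Im=-0.5190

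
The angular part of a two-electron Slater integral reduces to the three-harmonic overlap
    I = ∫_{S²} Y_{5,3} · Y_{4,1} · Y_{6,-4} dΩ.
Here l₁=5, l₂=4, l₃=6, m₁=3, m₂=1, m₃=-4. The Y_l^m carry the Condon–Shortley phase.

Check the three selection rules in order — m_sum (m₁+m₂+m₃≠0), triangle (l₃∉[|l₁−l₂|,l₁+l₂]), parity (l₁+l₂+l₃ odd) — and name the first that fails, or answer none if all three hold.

Σmᵢ = 0  ✓
l₃∈[|l₁−l₂|,l₁+l₂]=[1,9], have l₃=6  ✓
Σlᵢ = 15 ⇒ odd  ✗

parity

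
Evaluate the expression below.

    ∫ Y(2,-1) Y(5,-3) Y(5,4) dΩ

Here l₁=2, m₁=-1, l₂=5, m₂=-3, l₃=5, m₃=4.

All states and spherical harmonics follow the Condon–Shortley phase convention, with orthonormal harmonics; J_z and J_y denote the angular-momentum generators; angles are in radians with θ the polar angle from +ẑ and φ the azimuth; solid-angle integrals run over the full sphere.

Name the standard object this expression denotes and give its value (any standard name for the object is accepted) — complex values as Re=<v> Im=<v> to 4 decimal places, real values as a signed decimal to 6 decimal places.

Gaunt coefficient, +0.196098

This is a Gaunt coefficient — the integral of a triple product of spherical harmonics over the sphere.
Checks pass: Σm=0; 12 even; l₃=5∈[3,7].
(2·2+1)(2·5+1)(2·5+1) = 605
Δ: 2! 2! 8! / 13! → 1/38610
sum: t=0:+1/2880 t=1:−1/576 t=2:+1/2880 = -1/960
3j²(2 5 5; 0 0 0) = Δ·Π!·Σ² = 10/429  (sign +1)
sum: t=1:−1/10080 t=2:+1/80640 = -1/11520
3j²(2 5 5; -1 -3 4) = Δ·Π!·Σ² = 49/1430  (sign +1)
combine: 4πI² = 605·10/429·49/1430 = 245/507
take √, sign +1: I = 0.19609844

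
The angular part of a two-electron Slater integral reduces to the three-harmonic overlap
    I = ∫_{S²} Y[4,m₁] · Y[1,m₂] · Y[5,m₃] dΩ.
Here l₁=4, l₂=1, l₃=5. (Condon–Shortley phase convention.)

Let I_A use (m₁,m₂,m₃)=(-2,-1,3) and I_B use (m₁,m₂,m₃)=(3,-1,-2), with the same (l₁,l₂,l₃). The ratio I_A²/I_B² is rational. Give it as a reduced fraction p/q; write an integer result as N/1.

28/3

Shared (l₁,l₂,l₃)=(4,1,5): N and (l;000)² cancel in I_A²/I_B².
A: Δ = 0!·8!·2!/11! = 1/495; Racah Σ t=0..0: t=0:+1/2880 = 1/2880; ⇒ 3j(4 1 5; -2 -1 3)² = 28/495, sgn +1
B: Δ = 0!·8!·2!/11! = 1/495; Racah Σ t=0..0: t=0:+1/10080 = 1/10080; ⇒ 3j(4 1 5; 3 -1 -2)² = 1/165, sgn -1
I_A²/I_B² = (28/495)/(1/165) = 28/3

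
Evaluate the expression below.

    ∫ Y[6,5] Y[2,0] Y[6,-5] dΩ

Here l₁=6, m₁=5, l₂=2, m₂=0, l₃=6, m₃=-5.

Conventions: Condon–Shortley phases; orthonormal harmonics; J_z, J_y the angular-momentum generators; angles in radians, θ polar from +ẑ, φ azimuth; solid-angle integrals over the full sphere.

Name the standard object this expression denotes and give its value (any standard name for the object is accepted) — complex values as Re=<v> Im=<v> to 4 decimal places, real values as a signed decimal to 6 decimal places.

This is a Gaunt coefficient — the integral of a triple product of spherical harmonics over the sphere.
Rules hold: Σm=0, L=14 even, 4≤6≤8.
N = 13·5·13 = 845
Δ = 2!·10!·2!/15! = 1/90090
Racah Σ t=0..2: t=0:+1/69120 t=1:−1/14400 t=2:+1/69120 = -7/172800
⇒ 3j(6 2 6; 0 0 0)² = 14/715, sgn -1
Racah Σ t=0..1: t=0:+1/1451520 t=1:−1/3628800 = 1/2419200
⇒ 3j(6 2 6; 5 0 -5)² = 11/910, sgn -1
4πI² = N·(3j₀)²·(3jₘ)² = 1/5
I = +1·√(0.2/4π) = 0.12615663

Gaunt coefficient, +0.126157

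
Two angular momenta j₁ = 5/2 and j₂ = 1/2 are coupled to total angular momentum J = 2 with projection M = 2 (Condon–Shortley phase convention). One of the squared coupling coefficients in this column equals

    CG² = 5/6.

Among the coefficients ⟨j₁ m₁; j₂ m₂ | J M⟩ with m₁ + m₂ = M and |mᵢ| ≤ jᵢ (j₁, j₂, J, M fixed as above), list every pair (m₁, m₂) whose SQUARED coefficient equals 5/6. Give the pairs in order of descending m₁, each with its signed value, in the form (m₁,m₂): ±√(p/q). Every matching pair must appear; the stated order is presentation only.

(5/2,-1/2): +√(5/6)

Admissible pairs with m₁+m₂ = M = 2: (3/2,1/2), (5/2,-1/2)
  (m₁,m₂)=(5/2,-1/2): CG² = 5/6, CG = +√(5/6)   ← matches the target
  (m₁,m₂)=(3/2,1/2): CG² = 1/6, CG = −√(1/6)
Pairs with CG² = 5/6: (5/2,-1/2): +√(5/6)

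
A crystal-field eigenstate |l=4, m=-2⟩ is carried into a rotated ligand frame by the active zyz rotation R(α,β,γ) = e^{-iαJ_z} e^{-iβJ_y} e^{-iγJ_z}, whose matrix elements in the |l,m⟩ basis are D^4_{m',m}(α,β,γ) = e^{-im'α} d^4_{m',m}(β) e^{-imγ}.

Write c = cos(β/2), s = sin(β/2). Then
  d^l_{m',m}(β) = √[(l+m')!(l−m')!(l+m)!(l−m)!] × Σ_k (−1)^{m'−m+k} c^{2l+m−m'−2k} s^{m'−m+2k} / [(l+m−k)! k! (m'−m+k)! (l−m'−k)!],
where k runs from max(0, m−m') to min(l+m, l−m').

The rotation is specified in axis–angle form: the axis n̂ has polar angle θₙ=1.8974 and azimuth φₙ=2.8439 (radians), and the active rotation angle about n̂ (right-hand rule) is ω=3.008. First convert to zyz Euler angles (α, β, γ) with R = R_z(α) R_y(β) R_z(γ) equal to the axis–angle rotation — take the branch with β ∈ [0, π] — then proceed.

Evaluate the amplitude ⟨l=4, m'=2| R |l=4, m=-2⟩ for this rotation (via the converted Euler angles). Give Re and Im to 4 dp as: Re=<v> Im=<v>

Axis–angle → zyz. n̂ = (sinθₙcosφₙ, sinθₙsinφₙ, cosθₙ) = (-0.905478, +0.277810, -0.320828), ω = 3.0080.
R = I cosω + sinω [n̂]ₓ + (1−cosω) n̂n̂ᵀ gives
  R = [+0.641387, -0.458127, +0.615420; -0.543593, -0.837421, -0.056858; +0.541414, -0.298070, -0.786146]
β = atan2(√(R₁₃²+R₂₃²), R₃₃) = 2.475344; α = atan2(R₂₃, R₁₃) mod 2π = 6.191057; γ = atan2(R₃₂, −R₃₁) mod 2π = 3.644850
D^4_{2,-2}(6.1911,2.4753,3.6448) = e^{-i·2·6.1911}·d^4_{2,-2}(2.4753)·e^{-i·-2·3.6448}. Compute d first:
Half-angle: c=0.326997, s=0.945025. N=√(720·2·2·720)=1440.000000
k∈{0,1,2} keeps every argument non-negative
  k=0: (−1)^4·1440.0000/(96)·0.3270^4·0.9450^4 = +0.136786
  k=1: (−1)^5·1440.0000/(120)·0.3270^2·0.9450^6 = -0.913966
  k=2: (−1)^6·1440.0000/(1440)·0.3270^0·0.9450^8 = +0.636132
d^4_{2,-2}(2.4753) = +0.136786 -0.913966 +0.636132 = -0.141048
Phases: e^{-i·(2)·6.1911}=+0.983073+0.183215i, e^{-i·(-2)·3.6448}=+0.534809+0.844973i ⇒ D=-0.052321-0.130985i

Re=-0.0523 Im=-0.1310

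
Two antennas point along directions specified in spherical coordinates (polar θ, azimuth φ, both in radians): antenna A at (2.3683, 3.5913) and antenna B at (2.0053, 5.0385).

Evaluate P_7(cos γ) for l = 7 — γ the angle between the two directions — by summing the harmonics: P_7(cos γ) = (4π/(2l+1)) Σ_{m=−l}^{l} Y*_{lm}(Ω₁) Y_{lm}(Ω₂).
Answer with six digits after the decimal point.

-0.065006

Term-by-term m-sum for l=7 (normalisation 4π/15 = 0.837758):
  m=-7: (0.04056 + 0.00026j) × (-0.19127 + 0.16507j) = -0.00780 + 0.00665j  (running Σ = -0.00780 + 0.00665j)
  m=-6: (0.14047 - 0.06670j) × (-0.16512 - 0.40645j) = -0.05031 - 0.04608j  (running Σ = -0.05811 - 0.03943j)
  m=-5: (0.21642 - 0.26887j) × (0.29323 - 0.01754j) = 0.05874 - 0.08264j  (running Σ = 0.00064 - 0.12207j)
  m=-4: (0.10336 - 0.44537j) × (0.03833 - 0.14049j) = -0.05861 - 0.03159j  (running Σ = -0.05797 - 0.15366j)
  m=-3: (-0.05556 - 0.24654j) × (0.28804 + 0.19389j) = 0.03180 - 0.08179j  (running Σ = -0.02617 - 0.23545j)
  m=-2: (0.13014 + 0.16380j) × (-0.00010 + 0.00007j) = -0.00002 - 0.00001j  (running Σ = -0.02620 - 0.23546j)
  m=-1: (0.32407 + 0.15643j) × (0.10703 + 0.31647j) = -0.01482 + 0.11930j  (running Σ = -0.04102 - 0.11615j)
  m=0: (-0.10690 + 0.00000j) × (-0.04156 + 0.00000j) = 0.00444 + 0.00000j  (running Σ = -0.03658 - 0.11615j)
  m=1: (-0.32407 + 0.15643j) × (-0.10703 + 0.31647j) = -0.01482 - 0.11930j  (running Σ = -0.05140 - 0.23546j)
  m=2: (0.13014 - 0.16380j) × (-0.00010 - 0.00007j) = -0.00002 + 0.00001j  (running Σ = -0.05142 - 0.23545j)
  m=3: (0.05556 - 0.24654j) × (-0.28804 + 0.19389j) = 0.03180 + 0.08179j  (running Σ = -0.01963 - 0.15366j)
  m=4: (0.10336 + 0.44537j) × (0.03833 + 0.14049j) = -0.05861 + 0.03159j  (running Σ = -0.07823 - 0.12207j)
  m=5: (-0.21642 - 0.26887j) × (-0.29323 - 0.01754j) = 0.05874 + 0.08264j  (running Σ = -0.01949 - 0.03943j)
  m=6: (0.14047 + 0.06670j) × (-0.16512 + 0.40645j) = -0.05031 + 0.04608j  (running Σ = -0.06979 + 0.00665j)
  m=7: (-0.04056 + 0.00026j) × (0.19127 + 0.16507j) = -0.00780 - 0.00665j  (running Σ = -0.07760 + 0.00000j)
Σ over m = -0.07760 + 0.00000j; ×(4π/15) → -0.06501 + 0.00000j. Real part: -0.065006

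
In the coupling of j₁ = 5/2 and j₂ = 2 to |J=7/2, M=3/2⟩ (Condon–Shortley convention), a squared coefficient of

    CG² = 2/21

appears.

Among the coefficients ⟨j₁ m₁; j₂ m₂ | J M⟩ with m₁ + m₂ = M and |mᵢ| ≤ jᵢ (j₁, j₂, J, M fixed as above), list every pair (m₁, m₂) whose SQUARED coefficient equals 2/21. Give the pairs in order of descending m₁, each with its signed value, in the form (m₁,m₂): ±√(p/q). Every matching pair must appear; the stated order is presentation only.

Admissible pairs with m₁+m₂ = M = 3/2: (-1/2,2), (1/2,1), (3/2,0), (5/2,-1)
  (m₁,m₂)=(5/2,-1): CG² = 5/21, CG = +√(5/21)
  (m₁,m₂)=(3/2,0): CG² = 2/7, CG = +√(2/7)
  (m₁,m₂)=(1/2,1): CG² = 2/21, CG = −√(2/21)   ← matches the target
  (m₁,m₂)=(-1/2,2): CG² = 8/21, CG = −√(8/21)
Pairs with CG² = 2/21: (1/2,1): −√(2/21)

(1/2,1): −√(2/21)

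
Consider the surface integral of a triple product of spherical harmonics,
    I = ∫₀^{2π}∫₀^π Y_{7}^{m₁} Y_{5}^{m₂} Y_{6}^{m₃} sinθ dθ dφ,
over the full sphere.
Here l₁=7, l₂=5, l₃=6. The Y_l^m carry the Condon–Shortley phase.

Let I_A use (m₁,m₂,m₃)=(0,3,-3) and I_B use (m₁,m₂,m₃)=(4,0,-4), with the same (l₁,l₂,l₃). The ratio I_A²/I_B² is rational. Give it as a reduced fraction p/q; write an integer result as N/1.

3969/17600

Same 7,5,6: normalisation and zero-m 3j drop out of the ratio.
A: Δ: 6! 8! 4! / 19! → 1/174594420; sum: t=4:+1/829440 t=5:−1/1036800 t=6:+1/14515200 = 1/3225600; 3j²(7 5 6; 0 3 -3) = Δ·Π!·Σ² = 567/230945  (sign -1)
B: Δ: 6! 8! 4! / 19! → 1/174594420; sum: t=1:−1/4147200 t=2:+1/1451520 t=3:−1/5806080 = 1/3628800; 3j²(7 5 6; 4 0 -4) = Δ·Π!·Σ² = 320/29393  (sign +1)
I_A²/I_B² = (567/230945)/(320/29393) = 3969/17600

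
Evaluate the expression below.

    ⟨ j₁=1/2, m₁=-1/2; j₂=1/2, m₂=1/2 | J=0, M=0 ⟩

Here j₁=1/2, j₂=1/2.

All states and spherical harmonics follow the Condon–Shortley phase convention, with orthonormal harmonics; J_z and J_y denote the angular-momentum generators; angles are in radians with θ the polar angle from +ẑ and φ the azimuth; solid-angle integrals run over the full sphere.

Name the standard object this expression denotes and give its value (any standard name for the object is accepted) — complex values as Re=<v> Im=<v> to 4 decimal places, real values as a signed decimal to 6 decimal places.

This is a Clebsch–Gordan (vector-coupling) coefficient.
triangle: 1!*0!*0!/2! = 1/2
(j±m)!: 0!*1!*1!*0!*0!*0! = 1
prefactor² = (2J+1)*Δ*N² = 1/2
  k=1: −1/(1!*0!*0!*0!*0!*0!) = -1
Σ = -1  ⇒  CG² = 1/2*(-1)² = 1/2
CG = −√(1/2) = -0.707107

Clebsch–Gordan coefficient, −√(1/2) ≈ -0.707107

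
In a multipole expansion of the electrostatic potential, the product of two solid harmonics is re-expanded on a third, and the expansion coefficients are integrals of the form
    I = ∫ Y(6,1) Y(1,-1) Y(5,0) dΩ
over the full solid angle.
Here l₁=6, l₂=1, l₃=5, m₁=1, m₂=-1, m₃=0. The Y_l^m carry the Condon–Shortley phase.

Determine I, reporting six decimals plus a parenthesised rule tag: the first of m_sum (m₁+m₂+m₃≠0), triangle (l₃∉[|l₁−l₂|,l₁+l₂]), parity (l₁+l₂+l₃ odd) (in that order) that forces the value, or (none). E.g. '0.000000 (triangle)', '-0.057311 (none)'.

m-sum 0 ✓  L=12 even ✓  5≤5≤7 ✓
Π(2lᵢ+1) = 13×3×11 = 429
triangle coeff Δ(6,1,5) = 1/858
Σ_t [1,1]: t=1:−1/14400 = -1/14400
(3j)²=6/143 [(6 1 5; 0 0 0)], sign=+1
Σ_t [0,0]: t=0:+1/28800 = 1/28800
(3j)²=7/286 [(6 1 5; 1 -1 0)], sign=-1
⇒ 4πI² = 63/143
I = (-1)√(63/143/(4π)) = -0.18723944
No selection rule forces the value: the integral is nonzero (none).

-0.187239 (none)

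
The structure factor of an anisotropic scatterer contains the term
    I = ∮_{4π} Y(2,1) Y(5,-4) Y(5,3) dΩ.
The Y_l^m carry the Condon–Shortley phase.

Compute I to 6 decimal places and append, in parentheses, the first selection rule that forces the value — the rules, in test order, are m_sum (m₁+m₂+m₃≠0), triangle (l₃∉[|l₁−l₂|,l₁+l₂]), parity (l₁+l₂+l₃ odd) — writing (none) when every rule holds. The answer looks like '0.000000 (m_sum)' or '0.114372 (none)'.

0.196098 (none)

Checks pass: Σm=0; 12 even; l₃=5∈[3,7].
(2·2+1)(2·5+1)(2·5+1) = 605
Δ: 2! 2! 8! / 13! → 1/38610
sum: t=0:+1/2880 t=1:−1/576 t=2:+1/2880 = -1/960
3j²(2 5 5; 0 0 0) = Δ·Π!·Σ² = 10/429  (sign +1)
sum: t=0:+1/10080 t=1:−1/80640 = 1/11520
3j²(2 5 5; 1 -4 3) = Δ·Π!·Σ² = 49/1430  (sign +1)
combine: 4πI² = 605·10/429·49/1430 = 245/507
take √, sign +1: I = 0.19609844
No selection rule forces the value: the integral is nonzero (none).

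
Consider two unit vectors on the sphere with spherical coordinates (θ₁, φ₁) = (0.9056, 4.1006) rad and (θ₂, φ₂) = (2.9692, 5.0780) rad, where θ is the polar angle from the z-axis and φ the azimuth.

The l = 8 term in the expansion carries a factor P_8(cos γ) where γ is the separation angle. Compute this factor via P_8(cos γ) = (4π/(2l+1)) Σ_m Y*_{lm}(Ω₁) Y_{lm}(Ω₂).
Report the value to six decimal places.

Expand P_8 via completeness: Σ_{m} conj(Y_{8,m}) at Ω₁ times Y_{8,m} at Ω₂ —
  m=-8: (0.013695, 0.074445) × (-0.000000, -0.000000) = (0.000000, -0.000000)  (running Σ = (0.000000, -0.000000))
  m=-7: (-0.215910, -0.098986) × (0.000005, -0.000007) = (-0.000002, 0.000001)  (running Σ = (-0.000002, 0.000001))
  m=-6: (0.363403, -0.212505) × (0.000076, 0.000106) = (0.000050, 0.000022)  (running Σ = (0.000048, 0.000023))
  m=-5: (-0.033909, 0.409344) × (-0.001330, 0.000350) = (-0.000098, -0.000556)  (running Σ = (-0.000050, -0.000533))
  m=-4: (-0.052633, -0.043834) × (0.001172, -0.010773) = (-0.000534, 0.000516)  (running Σ = (-0.000584, -0.000017))
  m=-3: (-0.315515, 0.085480) × (0.056054, 0.028754) = (-0.020144, -0.004281)  (running Σ = (-0.020728, -0.004298))
  m=-2: (0.086669, -0.239497) × (-0.191213, 0.171541) = (0.024511, 0.060662)  (running Σ = (0.003784, 0.056364))
  m=-1: (-0.127438, -0.181643) × (-0.230300, -0.601585) = (-0.079925, 0.118497)  (running Σ = (-0.076141, 0.174861))
  m=0: (0.292161, -0.000000) × (0.618691, 0.000000) = (0.180757, 0.000000)  (running Σ = (0.104616, 0.174861))
  m=1: (0.127438, -0.181643) × (0.230300, -0.601585) = (-0.079925, -0.118497)  (running Σ = (0.024691, 0.056364))
  m=2: (0.086669, 0.239497) × (-0.191213, -0.171541) = (0.024511, -0.060662)  (running Σ = (0.049203, -0.004298))
  m=3: (0.315515, 0.085480) × (-0.056054, 0.028754) = (-0.020144, 0.004281)  (running Σ = (0.029059, -0.000017))
  m=4: (-0.052633, 0.043834) × (0.001172, 0.010773) = (-0.000534, -0.000516)  (running Σ = (0.028525, -0.000533))
  m=5: (0.033909, 0.409344) × (0.001330, 0.000350) = (-0.000098, 0.000556)  (running Σ = (0.028427, 0.000023))
  m=6: (0.363403, 0.212505) × (0.000076, -0.000106) = (0.000050, -0.000022)  (running Σ = (0.028477, 0.000001))
  m=7: (0.215910, -0.098986) × (-0.000005, -0.000007) = (-0.000002, -0.000001)  (running Σ = (0.028475, -0.000000))
  m=8: (0.013695, -0.074445) × (-0.000000, 0.000000) = (0.000000, 0.000000)  (running Σ = (0.028475, 0.000000))
Accumulated sum (0.028475, 0.000000); after 4π/(2l+1) scaling, (0.021049, 0.000000) ⇒ P_8 = 0.021049

0.021049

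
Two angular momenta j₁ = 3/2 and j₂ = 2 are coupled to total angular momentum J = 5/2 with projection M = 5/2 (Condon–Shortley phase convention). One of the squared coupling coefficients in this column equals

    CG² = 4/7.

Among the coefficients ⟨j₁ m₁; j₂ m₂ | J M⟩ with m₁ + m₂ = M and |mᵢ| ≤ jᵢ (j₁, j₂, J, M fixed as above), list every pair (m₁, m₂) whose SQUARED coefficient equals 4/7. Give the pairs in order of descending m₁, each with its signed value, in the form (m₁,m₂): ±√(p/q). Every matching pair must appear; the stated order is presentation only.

(1/2,2): −√(4/7)

Admissible pairs with m₁+m₂ = M = 5/2: (1/2,2), (3/2,1)
  (m₁,m₂)=(3/2,1): CG² = 3/7, CG = +√(3/7)
  (m₁,m₂)=(1/2,2): CG² = 4/7, CG = −√(4/7)   ← matches the target
Pairs with CG² = 4/7: (1/2,2): −√(4/7)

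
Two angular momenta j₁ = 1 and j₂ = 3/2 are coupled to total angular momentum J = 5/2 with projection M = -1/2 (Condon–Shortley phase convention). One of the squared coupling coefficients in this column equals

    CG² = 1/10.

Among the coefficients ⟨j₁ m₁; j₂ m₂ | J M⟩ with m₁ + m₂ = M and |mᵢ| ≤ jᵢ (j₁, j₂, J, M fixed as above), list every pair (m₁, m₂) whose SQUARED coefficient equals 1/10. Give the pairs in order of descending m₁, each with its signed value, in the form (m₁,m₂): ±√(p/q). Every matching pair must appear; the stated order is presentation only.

Admissible pairs with m₁+m₂ = M = -1/2: (-1,1/2), (0,-1/2), (1,-3/2)
  (m₁,m₂)=(1,-3/2): CG² = 1/10, CG = +√(1/10)   ← matches the target
  (m₁,m₂)=(0,-1/2): CG² = 3/5, CG = +√(3/5)
  (m₁,m₂)=(-1,1/2): CG² = 3/10, CG = +√(3/10)
Pairs with CG² = 1/10: (1,-3/2): +√(1/10)

(1,-3/2): +√(1/10)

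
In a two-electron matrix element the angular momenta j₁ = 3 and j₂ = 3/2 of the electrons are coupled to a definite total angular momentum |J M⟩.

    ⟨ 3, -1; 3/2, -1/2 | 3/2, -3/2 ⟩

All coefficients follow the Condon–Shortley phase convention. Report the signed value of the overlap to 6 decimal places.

−√(4/35) ≈ -0.338062

√[4·3!3!0!/7! · 2!4!1!2!0!3!] = √(576/35)
  +(−1)^1/∏(1,2,3,0,0,0)! = -1/12  (running -1/12)
⟨..|..⟩ = √(576/35)·(-1/12) = -0.338062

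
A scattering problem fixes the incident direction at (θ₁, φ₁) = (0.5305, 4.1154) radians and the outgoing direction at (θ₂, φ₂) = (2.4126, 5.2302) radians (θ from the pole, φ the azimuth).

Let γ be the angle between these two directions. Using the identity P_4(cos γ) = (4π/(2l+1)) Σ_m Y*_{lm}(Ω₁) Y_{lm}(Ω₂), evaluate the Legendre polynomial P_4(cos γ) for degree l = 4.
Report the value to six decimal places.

Summing Y*_{l m}(θ₁,φ₁)·Y_{l m}(θ₂,φ₂) over m ∈ [−4, 4]; prefactor 4π/(2·4+1) = 1.396263:
  m=-4: (-0.02115 - 0.01985j) × (-0.04181 - 0.07644j) = -0.00063 + 0.00245j  (running Σ = -0.00063 + 0.00245j)
  m=-3: (0.13647 - 0.03054j) × (0.27589 + 0.00479j) = 0.03780 - 0.00777j  (running Σ = 0.03716 - 0.00533j)
  m=-2: (-0.13260 + 0.33508j) × (-0.21907 + 0.36950j) = -0.09476 - 0.12240j  (running Σ = -0.05760 - 0.12773j)
  m=-1: (-0.25627 - 0.37702j) × (-0.10401 - 0.18258j) = -0.04218 + 0.08600j  (running Σ = -0.09978 - 0.04173j)
  m=0: (0.00569 + 0.00000j) × (-0.30230 + 0.00000j) = -0.00172 + 0.00000j  (running Σ = -0.10150 - 0.04173j)
  m=1: (0.25627 - 0.37702j) × (0.10401 - 0.18258j) = -0.04218 - 0.08600j  (running Σ = -0.14369 - 0.12773j)
  m=2: (-0.13260 - 0.33508j) × (-0.21907 - 0.36950j) = -0.09476 + 0.12240j  (running Σ = -0.23845 - 0.00533j)
  m=3: (-0.13647 - 0.03054j) × (-0.27589 + 0.00479j) = 0.03780 + 0.00777j  (running Σ = -0.20065 + 0.00245j)
  m=4: (-0.02115 + 0.01985j) × (-0.04181 + 0.07644j) = -0.00063 - 0.00245j  (running Σ = -0.20129 - 0.00000j)
Accumulated sum -0.20129 - 0.00000j; after 4π/(2l+1) scaling, -0.28105 - 0.00000j ⇒ P_4 = -0.281050

-0.281050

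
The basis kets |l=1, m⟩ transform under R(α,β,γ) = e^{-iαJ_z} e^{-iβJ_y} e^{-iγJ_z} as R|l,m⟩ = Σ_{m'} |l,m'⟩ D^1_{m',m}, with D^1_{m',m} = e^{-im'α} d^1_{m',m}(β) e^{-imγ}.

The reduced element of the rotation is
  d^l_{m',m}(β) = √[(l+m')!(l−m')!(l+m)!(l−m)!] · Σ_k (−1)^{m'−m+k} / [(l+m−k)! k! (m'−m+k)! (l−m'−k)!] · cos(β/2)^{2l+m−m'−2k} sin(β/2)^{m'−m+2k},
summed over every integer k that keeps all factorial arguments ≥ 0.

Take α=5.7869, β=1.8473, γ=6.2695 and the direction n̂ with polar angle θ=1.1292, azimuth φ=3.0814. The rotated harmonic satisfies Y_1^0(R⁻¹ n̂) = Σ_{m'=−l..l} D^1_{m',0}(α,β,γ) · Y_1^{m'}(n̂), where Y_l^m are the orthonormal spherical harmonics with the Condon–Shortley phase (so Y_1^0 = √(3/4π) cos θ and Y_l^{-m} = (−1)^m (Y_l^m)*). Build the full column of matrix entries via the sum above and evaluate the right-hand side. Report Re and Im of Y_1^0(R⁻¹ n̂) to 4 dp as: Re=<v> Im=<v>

Need the full column D^1_{m',0} for m'=−1..1 at α=5.7869, β=1.8473, γ=6.2695.
cos(β/2)=0.602912, sin(β/2)=0.797808
d^1_{-1,0}: single k=1 term ⇒ +0.680248;  D = +0.598181-0.323908i
d^1_{0,0}: k∈[0..1] ⇒ +0.363503 -0.636497 = -0.272994;  D = -0.272994+0.000000i
d^1_{1,0}: single k=0 term ⇒ -0.680248;  D = -0.598181-0.323908i
Y_1^{m'}(θ=1.1292,φ=3.0814) and Σ D·Y over m':
  (+0.5982-0.3239i)·(-0.3118-0.0188i)  (-0.2730+0.0000i)·(+0.2088+0.0000i)  (-0.5982-0.3239i)·(+0.3118-0.0188i)
Y_1^0(R⁻¹ n̂) = -0.442187+0.000000i

Re=-0.4422 Im=0.0000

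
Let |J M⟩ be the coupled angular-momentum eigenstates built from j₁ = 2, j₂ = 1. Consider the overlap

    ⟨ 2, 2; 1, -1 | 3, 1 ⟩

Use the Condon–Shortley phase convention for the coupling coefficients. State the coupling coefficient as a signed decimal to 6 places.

triangle: 0!*4!*2!/7! = 48/5040
(j±m)!: 4!*0!*0!*2!*4!*2! = 2304
prefactor² = (2J+1)*Δ*N² = 768/5
  k=0: +1/(0!*0!*0!*0!*4!*2!) = 1/48
Σ = 1/48  ⇒  CG² = 768/5*(1/48)² = 1/15
CG = +√(1/15) = +0.258199

+√(1/15) ≈ +0.258199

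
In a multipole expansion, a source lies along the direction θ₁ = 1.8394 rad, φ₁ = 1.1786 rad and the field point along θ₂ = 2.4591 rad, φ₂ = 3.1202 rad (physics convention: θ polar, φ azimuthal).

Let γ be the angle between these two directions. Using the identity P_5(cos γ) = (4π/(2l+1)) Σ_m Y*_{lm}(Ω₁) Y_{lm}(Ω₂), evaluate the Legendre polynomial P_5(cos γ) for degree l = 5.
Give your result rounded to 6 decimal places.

Addition theorem: P_5(cos γ) = (4π/11) Σ_m Y*_{lm}(Ω₁) Y_{lm}(Ω₂), m = −5…5:
  m=-5: (0.357613, -0.147076) × (-0.046065, -0.004946) = (-0.017201, 0.005006)  (running Σ = (-0.017201, 0.005006))
  m=-4: (-0.000677, 0.336576) × (-0.179591, -0.015405) = (0.005307, -0.060436)  (running Σ = (-0.011894, -0.055429))
  m=-3: (0.104813, 0.043600) × (-0.382847, -0.024604) = (-0.039054, -0.019271)  (running Σ = (-0.050949, -0.074700))
  m=-2: (-0.233405, 0.232936) × (-0.421589, -0.018049) = (0.102605, -0.093991)  (running Σ = (0.051657, -0.168691))
  m=-1: (0.013946, 0.033715) × (-0.037267, -0.000797) = (-0.000493, -0.001268)  (running Σ = (0.051164, -0.169959))
  m=0: (-0.322239, -0.000000) × (0.390921, 0.000000) = (-0.125970, -0.000000)  (running Σ = (-0.074806, -0.169959))
  m=1: (-0.013946, 0.033715) × (0.037267, -0.000797) = (-0.000493, 0.001268)  (running Σ = (-0.075299, -0.168691))
  m=2: (-0.233405, -0.232936) × (-0.421589, 0.018049) = (0.102605, 0.093991)  (running Σ = (0.027306, -0.074700))
  m=3: (-0.104813, 0.043600) × (0.382847, -0.024604) = (-0.039054, 0.019271)  (running Σ = (-0.011748, -0.055429))
  m=4: (-0.000677, -0.336576) × (-0.179591, 0.015405) = (0.005307, 0.060436)  (running Σ = (-0.006441, 0.005006))
  m=5: (-0.357613, -0.147076) × (0.046065, -0.004946) = (-0.017201, -0.005006)  (running Σ = (-0.023642, -0.000000))
Total Σ_m = (-0.023642, -0.000000). Multiply by 1.142397: (-0.027009, -0.000000). P_5(cos γ) = -0.027009

-0.027009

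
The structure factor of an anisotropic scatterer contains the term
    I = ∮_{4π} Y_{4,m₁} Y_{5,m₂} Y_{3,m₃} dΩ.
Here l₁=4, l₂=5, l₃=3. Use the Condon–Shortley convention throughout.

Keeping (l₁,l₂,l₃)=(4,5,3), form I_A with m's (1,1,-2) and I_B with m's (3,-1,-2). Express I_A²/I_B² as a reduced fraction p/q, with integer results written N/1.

625/847

l's match ⇒ only the (l;m) 3-j factors differ between A and B.
A: triangle coeff Δ(4,5,3) = 1/180180; Σ_t [2,3]: t=2:+1/1152 t=3:−1/432 = -5/3456; (3j)²=625/36036 [(4 5 3; 1 1 -2)], sign=+1
B: triangle coeff Δ(4,5,3) = 1/180180; Σ_t [0,1]: t=0:+1/17280 t=1:−1/1440 = -11/17280; (3j)²=11/468 [(4 5 3; 3 -1 -2)], sign=+1
I_A²/I_B² = (625/36036)/(11/468) = 625/847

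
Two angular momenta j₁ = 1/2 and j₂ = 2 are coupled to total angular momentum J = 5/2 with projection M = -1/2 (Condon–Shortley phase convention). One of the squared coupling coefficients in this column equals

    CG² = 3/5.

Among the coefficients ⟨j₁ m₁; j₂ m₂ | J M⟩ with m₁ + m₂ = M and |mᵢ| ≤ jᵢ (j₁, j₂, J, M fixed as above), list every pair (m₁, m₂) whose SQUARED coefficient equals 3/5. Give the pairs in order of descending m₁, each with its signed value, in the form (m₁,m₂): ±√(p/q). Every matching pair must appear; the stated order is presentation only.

(-1/2,0): +√(3/5)

Admissible pairs with m₁+m₂ = M = -1/2: (-1/2,0), (1/2,-1)
  (m₁,m₂)=(1/2,-1): CG² = 2/5, CG = +√(2/5)
  (m₁,m₂)=(-1/2,0): CG² = 3/5, CG = +√(3/5)   ← matches the target
Pairs with CG² = 3/5: (-1/2,0): +√(3/5)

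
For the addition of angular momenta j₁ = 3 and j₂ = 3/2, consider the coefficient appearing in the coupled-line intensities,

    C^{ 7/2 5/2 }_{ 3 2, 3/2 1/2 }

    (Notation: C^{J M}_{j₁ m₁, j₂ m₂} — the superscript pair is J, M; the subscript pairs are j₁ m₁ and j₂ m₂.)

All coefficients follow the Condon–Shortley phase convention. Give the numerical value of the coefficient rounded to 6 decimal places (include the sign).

j₁+j₂−J=1  J+j₁−j₂=5  J−j₁+j₂=2  j₁+j₂+J+1=9
(j₁±m₁, j₂±m₂, J±M) = (5,1,2,1,6,1)
P² = 6400/7
sum k=0..1:
  [0] +1/48 = 1/48
  [1] −1/120 = -1/120
S = 1/80
C² = P²·S² = 1/7 ; C = +0.377964

+√(1/7) = +0.377964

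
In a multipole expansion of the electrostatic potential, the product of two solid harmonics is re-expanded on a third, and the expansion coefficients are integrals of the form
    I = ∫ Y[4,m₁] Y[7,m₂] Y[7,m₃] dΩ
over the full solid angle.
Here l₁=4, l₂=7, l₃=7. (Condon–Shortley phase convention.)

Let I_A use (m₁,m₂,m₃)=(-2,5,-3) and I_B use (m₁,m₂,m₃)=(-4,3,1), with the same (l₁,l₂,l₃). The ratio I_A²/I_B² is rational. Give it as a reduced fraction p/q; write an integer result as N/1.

9251/25725

l's match ⇒ only the (l;m) 3-j factors differ between A and B.
A: triangle coeff Δ(4,7,7) = 1/58198140; Σ_t [2,4]: t=2:+1/348364800 t=3:−1/13063680 t=4:+1/7741440 = 29/522547200; (3j)²=1682/264537 [(4 7 7; -2 5 -3)], sign=+1
B: triangle coeff Δ(4,7,7) = 1/58198140; Σ_t [4,4]: t=4:+1/9953280 = 1/9953280; (3j)²=2450/138567 [(4 7 7; -4 3 1)], sign=+1
I_A²/I_B² = (1682/264537)/(2450/138567) = 9251/25725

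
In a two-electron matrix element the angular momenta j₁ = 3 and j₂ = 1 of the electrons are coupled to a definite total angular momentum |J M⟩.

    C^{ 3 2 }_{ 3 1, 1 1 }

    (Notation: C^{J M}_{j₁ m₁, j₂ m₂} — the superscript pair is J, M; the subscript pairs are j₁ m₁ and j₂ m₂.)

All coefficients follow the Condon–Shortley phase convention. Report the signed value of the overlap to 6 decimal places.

triangle: 1!·5!·1!/8! = 120/40320
(j±m)!: 4!·2!·2!·0!·5!·1! = 11520
prefactor² = (2J+1)·Δ·N² = 240
  k=1: −1/(1!·0!·1!·1!·4!·0!) = -1/24
Σ = -1/24  ⇒  CG² = 240·(-1/24)² = 5/12
CG = −√(5/12) = -0.645497

-0.645497  (= −√(5/12))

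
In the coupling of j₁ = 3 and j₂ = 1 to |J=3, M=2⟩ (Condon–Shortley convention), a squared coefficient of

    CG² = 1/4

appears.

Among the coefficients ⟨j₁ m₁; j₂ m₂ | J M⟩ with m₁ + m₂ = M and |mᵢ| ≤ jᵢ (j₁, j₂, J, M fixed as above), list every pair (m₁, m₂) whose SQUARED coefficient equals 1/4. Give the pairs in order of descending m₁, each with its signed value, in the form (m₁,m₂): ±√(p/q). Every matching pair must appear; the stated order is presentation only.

(3,-1): +√(1/4)

Admissible pairs with m₁+m₂ = M = 2: (1,1), (2,0), (3,-1)
  (m₁,m₂)=(3,-1): CG² = 1/4, CG = +√(1/4)   ← matches the target
  (m₁,m₂)=(2,0): CG² = 1/3, CG = +√(1/3)
  (m₁,m₂)=(1,1): CG² = 5/12, CG = −√(5/12)
Pairs with CG² = 1/4: (3,-1): +√(1/4)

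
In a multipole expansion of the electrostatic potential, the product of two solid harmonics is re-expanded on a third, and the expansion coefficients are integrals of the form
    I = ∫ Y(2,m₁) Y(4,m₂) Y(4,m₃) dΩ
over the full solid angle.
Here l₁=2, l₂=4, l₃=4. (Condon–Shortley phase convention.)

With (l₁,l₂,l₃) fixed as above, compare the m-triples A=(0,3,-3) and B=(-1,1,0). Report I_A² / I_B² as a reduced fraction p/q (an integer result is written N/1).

Same 2,4,4: normalisation and zero-m 3j drop out of the ratio.
A: Δ: 2! 2! 6! / 11! → 1/13860; sum: t=1:−1/720 t=2:+1/480 = 1/1440; 3j²(2 4 4; 0 3 -3) = Δ·Π!·Σ² = 7/1980  (sign -1)
B: Δ: 2! 2! 6! / 11! → 1/13860; sum: t=1:−1/96 t=2:+1/72 = 1/288; 3j²(2 4 4; -1 1 0) = Δ·Π!·Σ² = 1/462  (sign +1)
I_A²/I_B² = (7/1980)/(1/462) = 49/30

49/30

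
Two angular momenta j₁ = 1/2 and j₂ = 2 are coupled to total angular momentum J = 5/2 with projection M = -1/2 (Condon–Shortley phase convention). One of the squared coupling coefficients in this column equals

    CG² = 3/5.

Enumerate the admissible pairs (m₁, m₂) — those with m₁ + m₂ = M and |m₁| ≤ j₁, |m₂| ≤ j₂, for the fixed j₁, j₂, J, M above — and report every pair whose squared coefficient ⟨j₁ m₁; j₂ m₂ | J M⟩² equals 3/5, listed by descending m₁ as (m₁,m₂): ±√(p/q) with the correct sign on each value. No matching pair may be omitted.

(-1/2,0): +√(3/5)

Admissible pairs with m₁+m₂ = M = -1/2: (-1/2,0), (1/2,-1)
  (m₁,m₂)=(1/2,-1): CG² = 2/5, CG = +√(2/5)
  (m₁,m₂)=(-1/2,0): CG² = 3/5, CG = +√(3/5)   ← matches the target
Pairs with CG² = 3/5: (-1/2,0): +√(3/5)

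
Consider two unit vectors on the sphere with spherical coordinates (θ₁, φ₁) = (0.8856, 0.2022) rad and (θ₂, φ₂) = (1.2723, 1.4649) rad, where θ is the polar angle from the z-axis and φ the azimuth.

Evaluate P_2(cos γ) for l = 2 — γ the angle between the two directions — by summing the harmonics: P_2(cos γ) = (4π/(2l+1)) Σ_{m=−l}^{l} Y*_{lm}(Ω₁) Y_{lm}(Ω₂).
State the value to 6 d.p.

Expand P_2 via completeness: Σ_{m} conj(Y_{2,m}) at Ω₁ times Y_{2,m} at Ω₂ —
  m=-2: Y*=(0.212904, 0.091121)  Y=(-0.344983, -0.074177)  product (-0.066689, -0.047228)
  m=-1: Y*=(0.370831, 0.076021)  Y=(0.022952, -0.215931)  product (0.024927, -0.078329)
  m=+0: Y*=(0.063521, -0.000000)  Y=(-0.233562, 0.000000)  product (-0.014836, 0.000000)
  m=+1: Y*=(-0.370831, 0.076021)  Y=(-0.022952, -0.215931)  product (0.024927, 0.078329)
  m=+2: Y*=(0.212904, -0.091121)  Y=(-0.344983, 0.074177)  product (-0.066689, 0.047228)
Σ over m = (-0.098361, 0.000000); ×(4π/5) → (-0.247208, 0.000000). Real part: -0.247208

-0.247208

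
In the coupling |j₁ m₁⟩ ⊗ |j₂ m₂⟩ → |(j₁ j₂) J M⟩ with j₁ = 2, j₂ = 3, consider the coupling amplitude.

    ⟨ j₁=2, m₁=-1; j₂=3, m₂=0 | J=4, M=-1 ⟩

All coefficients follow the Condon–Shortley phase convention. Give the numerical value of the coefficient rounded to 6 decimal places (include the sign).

−√(3/14) ≈ -0.462910

√[9·1!3!5!/10! · 1!3!3!3!3!5!] = √(1944/7)
  +(−1)^0/∏(0,1,3,3,0,2)! = 1/72  (running 1/72)
  +(−1)^1/∏(1,0,2,2,1,3)! = -1/24  (running -1/36)
⟨..|..⟩ = √(1944/7)·(-1/36) = -0.462910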